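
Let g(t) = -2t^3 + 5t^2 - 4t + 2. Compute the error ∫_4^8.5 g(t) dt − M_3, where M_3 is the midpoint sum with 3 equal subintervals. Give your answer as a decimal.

Exact integral: ∫_4^8.5 g(t) dt = -1668.65625.
M_3 = -1641.234375.
Error = -1668.65625 − (-1641.234375) = -27.421875.

-27.421875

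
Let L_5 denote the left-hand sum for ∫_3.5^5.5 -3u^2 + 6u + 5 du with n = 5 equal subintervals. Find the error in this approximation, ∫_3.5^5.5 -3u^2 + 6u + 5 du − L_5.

Exact integral: ∫_3.5^5.5 f(u) du = -59.5.
L_5 = -51.26.
Error = -59.5 − (-51.26) = -8.24.

-8.24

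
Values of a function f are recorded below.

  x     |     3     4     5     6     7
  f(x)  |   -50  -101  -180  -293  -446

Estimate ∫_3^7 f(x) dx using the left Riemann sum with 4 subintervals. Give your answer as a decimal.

Δx = 1.
Sum = 1·[(-50) + (-101) + (-180) + (-293)] = -624.

-624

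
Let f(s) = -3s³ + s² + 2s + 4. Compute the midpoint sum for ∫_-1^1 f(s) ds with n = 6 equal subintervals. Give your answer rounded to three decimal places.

8.648

Δs = (1 − (-1))/6 = 1/3.
Midpoints: -5/6, -0.5, -1/6, 1/6, 0.5, 5/6.
f(-5/6) = 343/72, f(-0.5) = 3.625, f(-1/6) = 89/24, f(1/6) = 313/72, f(0.5) = 4.875, f(5/6) = 4.625.
Sum = Δs · [f(-5/6) + f(-0.5) + f(-1/6) + ...].
Sum ≈ 8.648.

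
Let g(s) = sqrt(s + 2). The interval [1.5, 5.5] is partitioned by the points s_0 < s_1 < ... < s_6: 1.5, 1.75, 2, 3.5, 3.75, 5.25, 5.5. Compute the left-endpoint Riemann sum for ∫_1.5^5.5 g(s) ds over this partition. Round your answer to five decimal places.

Subinterval widths: 0.25, 0.25, 1.5, 0.25, 1.5, 0.25.
Left endpoints: 1.5, 1.75, 2, 3.5, 3.75, 5.25.
g(1.5) ≈ 1.87083, g(1.75) ≈ 1.93649, g(2) ≈ 2.00000, g(3.5) ≈ 2.34521, g(3.75) ≈ 2.39792, g(5.25) ≈ 2.69258.
Sum = Σ Δs_i · g(s_i).
Sum ≈ 8.80815.

8.80815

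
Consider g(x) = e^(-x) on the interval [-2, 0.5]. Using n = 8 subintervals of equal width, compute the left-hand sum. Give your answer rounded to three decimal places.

Δx = (0.5 − (-2))/8 = 0.3125.
Left endpoints: -2, -1.6875, -1.375, -1.0625, -0.75, -0.4375, -0.125, 0.1875.
g(-2) ≈ 7.389, g(-1.6875) ≈ 5.406, g(-1.375) ≈ 3.955, g(-1.0625) ≈ 2.894, g(-0.75) ≈ 2.117, g(-0.4375) ≈ 1.549, g(-0.125) ≈ 1.133, g(0.1875) ≈ 0.829.
Sum = Δx · [g(-2) + g(-1.6875) + g(-1.375) + ...].
Sum ≈ 7.897.

7.897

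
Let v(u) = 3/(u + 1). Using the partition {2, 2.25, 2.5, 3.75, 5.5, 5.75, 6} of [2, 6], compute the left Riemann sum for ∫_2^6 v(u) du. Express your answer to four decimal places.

2.8840

Subinterval widths: 0.25, 0.25, 1.25, 1.75, 0.25, 0.25.
Left endpoints: 2, 2.25, 2.5, 3.75, 5.5, 5.75.
v(2) = 1, v(2.25) = 12/13, v(2.5) = 6/7, v(3.75) = 12/19, v(5.5) = 6/13, v(5.75) = 4/9.
Sum = Σ Δu_i · v(u_i).
Sum ≈ 2.8840.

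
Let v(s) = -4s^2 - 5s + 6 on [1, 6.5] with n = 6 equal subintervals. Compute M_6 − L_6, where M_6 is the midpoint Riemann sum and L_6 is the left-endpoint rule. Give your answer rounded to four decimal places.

-83.6076

M_6 ≈ -433.417824.
L_6 ≈ -349.810185.
M_6 − L_6 ≈ -83.6076.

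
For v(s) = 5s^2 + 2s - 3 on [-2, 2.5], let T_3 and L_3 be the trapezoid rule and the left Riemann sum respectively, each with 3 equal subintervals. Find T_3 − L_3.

15.1875

T_3 = 36.5625.
L_3 = 21.375.
T_3 − L_3 = 15.1875.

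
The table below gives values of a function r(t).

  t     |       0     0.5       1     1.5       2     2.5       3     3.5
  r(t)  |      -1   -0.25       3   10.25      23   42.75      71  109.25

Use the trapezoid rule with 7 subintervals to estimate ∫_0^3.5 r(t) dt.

101.9375

Δt = 0.5.
T_7 = (0.5/2)·[(-1) + 2·(-0.25) + 2·3 + 2·10.25 + 2·23 + 2·42.75 + 2·71 + 109.25] = 101.9375.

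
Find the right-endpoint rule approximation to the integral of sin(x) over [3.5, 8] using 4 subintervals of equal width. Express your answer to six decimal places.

0.048109

Δx = (8 − 3.5)/4 = 1.125.
Right endpoints: 4.625, 5.75, 6.875, 8.
f(4.625) ≈ -0.996184, f(5.75) ≈ -0.508279, f(6.875) ≈ 0.557868, f(8) ≈ 0.989358.
Sum = Δx · [f(4.625) + f(5.75) + f(6.875) + f(8)].
Sum ≈ 0.048109.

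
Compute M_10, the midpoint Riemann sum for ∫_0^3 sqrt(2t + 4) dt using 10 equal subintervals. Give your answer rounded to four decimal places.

Δt = (3 − 0)/10 = 0.3.
Midpoints: 0.15, 0.45, 0.75, 1.05, 1.35, 1.65, 1.95, 2.25, 2.55, 2.85.
f(0.15) ≈ 2.0736, f(0.45) ≈ 2.2136, f(0.75) ≈ 2.3452, f(1.05) ≈ 2.4698, f(1.35) ≈ 2.5884, f(1.65) ≈ 2.7019, f(1.95) ≈ 2.8107, f(2.25) ≈ 2.9155, f(2.55) ≈ 3.0166, f(2.85) ≈ 3.1145.
Sum = Δt · [f(0.15) + f(0.45) + f(0.75) + ...].
Sum ≈ 7.8749.

7.8749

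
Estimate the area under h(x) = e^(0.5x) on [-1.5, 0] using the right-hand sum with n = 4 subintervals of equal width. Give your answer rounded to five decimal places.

1.15729

Δx = (0 − (-1.5))/4 = 0.375.
Right endpoints: -1.125, -0.75, -0.375, 0.
h(-1.125) ≈ 0.56978, h(-0.75) ≈ 0.68729, h(-0.375) ≈ 0.82903, h(0) ≈ 1.00000.
Sum = Δx · [h(-1.125) + h(-0.75) + h(-0.375) + h(0)].
Sum ≈ 1.15729.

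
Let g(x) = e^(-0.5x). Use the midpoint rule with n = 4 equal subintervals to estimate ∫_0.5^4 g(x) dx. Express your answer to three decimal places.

1.277

Δx = (4 − 0.5)/4 = 0.875.
Midpoints: 0.9375, 1.8125, 2.6875, 3.5625.
g(0.9375) ≈ 0.626, g(1.8125) ≈ 0.404, g(2.6875) ≈ 0.261, g(3.5625) ≈ 0.168.
Sum = Δx · [g(0.9375) + g(1.8125) + g(2.6875) + g(3.5625)].
Sum ≈ 1.277.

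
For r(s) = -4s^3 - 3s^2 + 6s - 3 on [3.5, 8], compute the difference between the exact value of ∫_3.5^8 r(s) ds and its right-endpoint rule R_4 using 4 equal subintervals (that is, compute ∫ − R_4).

Exact integral: ∫_3.5^8 r(s) ds = -4273.3125.
R_4 = -5469.328125.
Error = -4273.3125 − (-5469.328125) = 1196.015625.

1196.015625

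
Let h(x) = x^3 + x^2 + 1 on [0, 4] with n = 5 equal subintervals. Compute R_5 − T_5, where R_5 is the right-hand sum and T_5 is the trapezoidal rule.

32

R_5 = 124.32.
T_5 = 92.32.
R_5 − T_5 = 32.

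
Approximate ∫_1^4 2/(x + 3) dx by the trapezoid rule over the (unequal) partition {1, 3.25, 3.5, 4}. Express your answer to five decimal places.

Subinterval widths: 2.25, 0.25, 0.5.
f(1) = 0.5, f(3.25) = 0.32, f(3.5) = 4/13, f(4) = 2/7.
On each subinterval the trapezoid contributes (Δx_i/2)·[f(x_{i-1}) + f(x_i)].
Sum ≈ 1.14931.

1.14931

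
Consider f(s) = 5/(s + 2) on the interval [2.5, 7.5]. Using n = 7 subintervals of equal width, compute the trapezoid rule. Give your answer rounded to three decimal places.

Δs = (7.5 − 2.5)/7 = 5/7.
f(2.5) = 10/9, f(45/14) = 70/73, f(55/14) = 70/83, f(65/14) = 70/93, f(75/14) = 70/103, f(85/14) = 70/113, f(95/14) = 70/123, f(7.5) = 10/19.
T_7 = (Δs/2)·[f(s_0) + 2f(s_1) + ... + 2f(s_{6}) + f(s_7)].
Sum ≈ 3.744.

3.744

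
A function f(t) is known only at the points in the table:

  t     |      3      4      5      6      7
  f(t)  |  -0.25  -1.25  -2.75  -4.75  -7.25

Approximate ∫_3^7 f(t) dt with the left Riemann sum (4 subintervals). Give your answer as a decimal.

-9

Δt = 1.
Sum = 1·[(-0.25) + (-1.25) + (-2.75) + (-4.75)] = -9.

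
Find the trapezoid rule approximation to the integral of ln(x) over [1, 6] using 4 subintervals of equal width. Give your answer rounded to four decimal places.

5.6471

Δx = (6 − 1)/4 = 1.25.
f(1) ≈ 0.0000, f(2.25) ≈ 0.8109, f(3.5) ≈ 1.2528, f(4.75) ≈ 1.5581, f(6) ≈ 1.7918.
T_4 = (Δx/2)·[f(x_0) + 2f(x_1) + 2f(x_2) + 2f(x_3) + f(x_4)].
Sum ≈ 5.6471.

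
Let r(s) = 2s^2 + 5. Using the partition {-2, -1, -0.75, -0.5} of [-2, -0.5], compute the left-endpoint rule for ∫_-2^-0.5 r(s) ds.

Subinterval widths: 1, 0.25, 0.25.
Left endpoints: -2, -1, -0.75.
r(-2) = 13, r(-1) = 7, r(-0.75) = 6.125.
Sum = Σ Δs_i · r(s_i).
Sum = 16.28125.

16.28125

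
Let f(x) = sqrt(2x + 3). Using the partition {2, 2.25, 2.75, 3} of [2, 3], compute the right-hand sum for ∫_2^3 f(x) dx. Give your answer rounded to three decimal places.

Subinterval widths: 0.25, 0.5, 0.25.
Right endpoints: 2.25, 2.75, 3.
f(2.25) ≈ 2.739, f(2.75) ≈ 2.915, f(3) ≈ 3.000.
Sum = Σ Δx_i · f(x_i).
Sum ≈ 2.892.

2.892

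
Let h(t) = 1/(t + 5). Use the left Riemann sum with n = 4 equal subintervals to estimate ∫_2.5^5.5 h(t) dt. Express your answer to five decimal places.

0.35117

Δt = (5.5 − 2.5)/4 = 0.75.
Left endpoints: 2.5, 3.25, 4, 4.75.
h(2.5) = 2/15, h(3.25) = 4/33, h(4) = 1/9, h(4.75) = 4/39.
Sum = Δt · [h(2.5) + h(3.25) + h(4) + h(4.75)].
Sum ≈ 0.35117.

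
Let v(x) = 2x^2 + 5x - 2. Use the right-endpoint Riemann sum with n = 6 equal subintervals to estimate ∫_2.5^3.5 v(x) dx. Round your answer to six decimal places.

32.592593

Δx = (3.5 − 2.5)/6 = 1/6.
Right endpoints: 8/3, 17/6, 3, 19/6, 10/3, 3.5.
v(8/3) = 230/9, v(17/6) = 254/9, v(3) = 31, v(19/6) = 305/9, v(10/3) = 332/9, v(3.5) = 40.
Sum = Δx · [v(8/3) + v(17/6) + v(3) + ...].
Sum ≈ 32.592593.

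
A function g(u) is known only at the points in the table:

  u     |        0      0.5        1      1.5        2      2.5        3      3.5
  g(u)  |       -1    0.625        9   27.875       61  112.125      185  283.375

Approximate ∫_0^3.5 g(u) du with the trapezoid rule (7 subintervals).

268.40625

Δu = 0.5.
T_7 = (0.5/2)·[(-1) + 2·0.625 + 2·9 + 2·27.875 + 2·61 + 2·112.125 + 2·185 + 283.375] = 268.40625.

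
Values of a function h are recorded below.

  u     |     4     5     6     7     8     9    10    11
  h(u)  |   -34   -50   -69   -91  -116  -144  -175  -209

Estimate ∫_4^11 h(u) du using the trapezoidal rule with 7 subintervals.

-766.5

Δu = 1.
T_7 = (1/2)·[(-34) + 2·(-50) + 2·(-69) + 2·(-91) + 2·(-116) + 2·(-144) + 2·(-175) + (-209)] = -766.5.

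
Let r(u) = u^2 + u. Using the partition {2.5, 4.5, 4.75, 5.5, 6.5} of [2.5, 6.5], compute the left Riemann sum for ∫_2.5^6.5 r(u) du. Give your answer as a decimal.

79.921875

Subinterval widths: 2, 0.25, 0.75, 1.
Left endpoints: 2.5, 4.5, 4.75, 5.5.
r(2.5) = 8.75, r(4.5) = 24.75, r(4.75) = 27.3125, r(5.5) = 35.75.
Sum = Σ Δu_i · r(u_i).
Sum = 79.921875.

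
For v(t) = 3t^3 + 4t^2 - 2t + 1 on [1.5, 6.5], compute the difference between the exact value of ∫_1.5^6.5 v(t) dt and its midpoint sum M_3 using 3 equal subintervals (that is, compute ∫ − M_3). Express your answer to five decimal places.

Exact integral: ∫_1.5^6.5 v(t) dt ≈ 1661.6666667.
M_3 ≈ 1615.3703704.
Error ≈ 1661.6666667 − 1615.3703704 ≈ 46.29630.

46.29630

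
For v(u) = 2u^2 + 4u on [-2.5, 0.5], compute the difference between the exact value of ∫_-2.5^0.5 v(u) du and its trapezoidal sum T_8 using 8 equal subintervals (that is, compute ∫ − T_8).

Exact integral: ∫_-2.5^0.5 v(u) du = -1.5.
T_8 = -1.359375.
Error = -1.5 − (-1.359375) = -0.140625.

-0.140625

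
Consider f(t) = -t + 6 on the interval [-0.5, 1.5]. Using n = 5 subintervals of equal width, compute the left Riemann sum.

11.4

Δt = (1.5 − (-0.5))/5 = 0.4.
Left endpoints: -0.5, -0.1, 0.3, 0.7, 1.1.
f(-0.5) = 6.5, f(-0.1) = 6.1, f(0.3) = 5.7, f(0.7) = 5.3, f(1.1) = 4.9.
Sum = Δt · [f(-0.5) + f(-0.1) + f(0.3) + f(0.7) + f(1.1)].
Sum = 11.4.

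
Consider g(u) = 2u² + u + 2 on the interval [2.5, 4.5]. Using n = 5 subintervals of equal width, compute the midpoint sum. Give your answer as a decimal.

Δu = (4.5 − 2.5)/5 = 0.4.
Midpoints: 2.7, 3.1, 3.5, 3.9, 4.3.
g(2.7) = 19.28, g(3.1) = 24.32, g(3.5) = 30, g(3.9) = 36.32, g(4.3) = 43.28.
Sum = Δu · [g(2.7) + g(3.1) + g(3.5) + g(3.9) + g(4.3)].
Sum = 61.28.

61.28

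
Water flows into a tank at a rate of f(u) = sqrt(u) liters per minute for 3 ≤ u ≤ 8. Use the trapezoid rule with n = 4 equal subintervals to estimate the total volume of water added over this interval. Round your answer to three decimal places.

Δu = (8 − 3)/4 = 1.25.
f(3) ≈ 1.732, f(4.25) ≈ 2.062, f(5.5) ≈ 2.345, f(6.75) ≈ 2.598, f(8) ≈ 2.828.
T_4 = (Δu/2)·[f(u_0) + 2f(u_1) + 2f(u_2) + 2f(u_3) + f(u_4)].
Sum ≈ 11.606.

11.606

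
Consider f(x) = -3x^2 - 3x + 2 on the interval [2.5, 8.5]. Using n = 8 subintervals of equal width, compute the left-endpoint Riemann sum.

-606.1875

Δx = (8.5 − 2.5)/8 = 0.75.
Left endpoints: 2.5, 3.25, 4, 4.75, 5.5, 6.25, 7, 7.75.
f(2.5) = -24.25, f(3.25) = -39.4375, f(4) = -58, f(4.75) = -79.9375, f(5.5) = -105.25, f(6.25) = -133.9375, f(7) = -166, f(7.75) = -201.4375.
Sum = Δx · [f(2.5) + f(3.25) + f(4) + ...].
Sum = -606.1875.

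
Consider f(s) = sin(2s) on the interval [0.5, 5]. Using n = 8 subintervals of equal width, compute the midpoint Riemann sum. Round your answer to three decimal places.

Δs = (5 − 0.5)/8 = 0.5625.
Midpoints: 0.78125, 1.34375, 1.90625, 2.46875, 3.03125, 3.59375, 4.15625, 4.71875.
f(0.78125) ≈ 1.000, f(1.34375) ≈ 0.439, f(1.90625) ≈ -0.622, f(2.46875) ≈ -0.975, f(3.03125) ≈ -0.219, f(3.59375) ≈ 0.786, f(4.15625) ≈ 0.897, f(4.71875) ≈ -0.013.
Sum = Δs · [f(0.78125) + f(1.34375) + f(1.90625) + ...].
Sum ≈ 0.727.

0.727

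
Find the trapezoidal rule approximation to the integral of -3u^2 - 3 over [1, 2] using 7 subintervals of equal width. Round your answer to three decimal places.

Δu = (2 − 1)/7 = 1/7.
f(1) = -6, f(8/7) = -339/49, f(9/7) = -390/49, f(10/7) = -447/49, f(11/7) = -510/49, f(12/7) = -579/49, f(13/7) = -654/49, f(2) = -15.
T_7 = (Δu/2)·[f(u_0) + 2f(u_1) + ... + 2f(u_{6}) + f(u_7)].
Sum ≈ -10.010.

-10.010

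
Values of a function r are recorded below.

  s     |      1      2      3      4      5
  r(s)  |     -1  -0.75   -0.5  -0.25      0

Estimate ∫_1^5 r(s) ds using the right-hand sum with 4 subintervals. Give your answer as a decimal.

Δs = 1.
Sum = 1·[(-0.75) + (-0.5) + (-0.25) + 0] = -1.5.

-1.5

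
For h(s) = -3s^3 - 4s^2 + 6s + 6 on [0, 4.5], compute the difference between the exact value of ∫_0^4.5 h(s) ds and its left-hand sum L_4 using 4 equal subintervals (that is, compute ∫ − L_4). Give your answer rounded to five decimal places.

Exact integral: ∫_0^4.5 h(s) ds = -341.296875.
L_4 ≈ -180.1669922.
Error ≈ -341.296875 − (-180.1669922) ≈ -161.12988.

-161.12988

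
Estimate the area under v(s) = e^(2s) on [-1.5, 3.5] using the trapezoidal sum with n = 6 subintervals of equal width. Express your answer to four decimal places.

669.6986

Δs = (3.5 − (-1.5))/6 = 5/6.
v(-1.5) ≈ 0.0498, v(-2/3) ≈ 0.2636, v(1/6) ≈ 1.3956, v(1) ≈ 7.3891, v(11/6) ≈ 39.1213, v(8/3) ≈ 207.1272, v(3.5) ≈ 1096.6332.
T_6 = (Δs/2)·[v(s_0) + 2v(s_1) + ... + 2v(s_{5}) + v(s_6)].
Sum ≈ 669.6986.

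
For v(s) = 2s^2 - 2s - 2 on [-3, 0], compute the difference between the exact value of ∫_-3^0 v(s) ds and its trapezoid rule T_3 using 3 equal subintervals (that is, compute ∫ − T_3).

-1

Exact integral: ∫_-3^0 v(s) ds = 21.
T_3 = 22.
Error = 21 − 22 = -1.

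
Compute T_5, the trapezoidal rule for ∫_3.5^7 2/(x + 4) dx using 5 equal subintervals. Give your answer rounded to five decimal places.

Δx = (7 − 3.5)/5 = 0.7.
f(3.5) = 4/15, f(4.2) = 10/41, f(4.9) = 20/89, f(5.6) = 5/24, f(6.3) = 20/103, f(7) = 2/11.
T_5 = (Δx/2)·[f(x_0) + 2f(x_1) + ... + 2f(x_{4}) + f(x_5)].
Sum ≈ 0.76676.

0.76676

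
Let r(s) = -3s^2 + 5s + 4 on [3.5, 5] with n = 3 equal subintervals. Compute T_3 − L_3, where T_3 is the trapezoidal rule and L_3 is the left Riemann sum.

T_3 = -44.4375.
L_3 = -36.75.
T_3 − L_3 = -7.6875.

-7.6875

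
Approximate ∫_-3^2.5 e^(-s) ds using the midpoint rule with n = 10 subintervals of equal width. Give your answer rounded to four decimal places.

19.7535

Δs = (2.5 − (-3))/10 = 0.55.
Midpoints: -2.725, -2.175, -1.625, -1.075, -0.525, 0.025, 0.575, 1.125, 1.675, 2.225.
f(-2.725) ≈ 15.2564, f(-2.175) ≈ 8.8022, f(-1.625) ≈ 5.0784, f(-1.075) ≈ 2.9300, f(-0.525) ≈ 1.6905, f(0.025) ≈ 0.9753, f(0.575) ≈ 0.5627, f(1.125) ≈ 0.3247, f(1.675) ≈ 0.1873, f(2.225) ≈ 0.1081.
Sum = Δs · [f(-2.725) + f(-2.175) + f(-1.625) + ...].
Sum ≈ 19.7535.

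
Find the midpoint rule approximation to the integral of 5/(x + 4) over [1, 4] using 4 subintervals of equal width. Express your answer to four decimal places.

Δx = (4 − 1)/4 = 0.75.
Midpoints: 1.375, 2.125, 2.875, 3.625.
f(1.375) = 40/43, f(2.125) = 40/49, f(2.875) = 8/11, f(3.625) = 40/61.
Sum = Δx · [f(1.375) + f(2.125) + f(2.875) + f(3.625)].
Sum ≈ 2.3472.

2.3472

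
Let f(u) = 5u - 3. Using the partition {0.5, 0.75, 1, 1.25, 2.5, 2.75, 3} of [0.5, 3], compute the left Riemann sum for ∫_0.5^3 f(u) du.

9.6875

Subinterval widths: 0.25, 0.25, 0.25, 1.25, 0.25, 0.25.
Left endpoints: 0.5, 0.75, 1, 1.25, 2.5, 2.75.
f(0.5) = -0.5, f(0.75) = 0.75, f(1) = 2, f(1.25) = 3.25, f(2.5) = 9.5, f(2.75) = 10.75.
Sum = Σ Δu_i · f(u_i).
Sum = 9.6875.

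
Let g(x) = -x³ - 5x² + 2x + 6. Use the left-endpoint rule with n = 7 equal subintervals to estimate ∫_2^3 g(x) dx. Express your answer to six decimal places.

Δx = (3 − 2)/7 = 1/7.
Left endpoints: 2, 15/7, 16/7, 17/7, 18/7, 19/7, 20/7.
g(2) = -18, g(15/7) = -7722/343, g(16/7) = -9430/343, g(17/7) = -11304/343, g(18/7) = -13350/343, g(19/7) = -15574/343, g(20/7) = -17982/343.
Sum = Δx · [g(2) + g(15/7) + g(16/7) + ...].
Sum ≈ -33.959184.

-33.959184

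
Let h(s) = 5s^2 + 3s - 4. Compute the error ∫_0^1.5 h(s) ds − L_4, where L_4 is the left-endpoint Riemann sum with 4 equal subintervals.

2.77734375

Exact integral: ∫_0^1.5 h(s) ds = 3.
L_4 = 0.22265625.
Error = 3 − 0.22265625 = 2.77734375.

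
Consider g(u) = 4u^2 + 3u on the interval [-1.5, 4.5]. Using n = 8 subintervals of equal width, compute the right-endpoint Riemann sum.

Δu = (4.5 − (-1.5))/8 = 0.75.
Right endpoints: -0.75, 0, 0.75, 1.5, 2.25, 3, 3.75, 4.5.
g(-0.75) = 0, g(0) = 0, g(0.75) = 4.5, g(1.5) = 13.5, g(2.25) = 27, g(3) = 45, g(3.75) = 67.5, g(4.5) = 94.5.
Sum = Δu · [g(-0.75) + g(0) + g(0.75) + ...].
Sum = 189.

189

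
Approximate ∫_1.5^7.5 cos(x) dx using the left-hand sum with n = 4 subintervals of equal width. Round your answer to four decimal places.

Δx = (7.5 − 1.5)/4 = 1.5.
Left endpoints: 1.5, 3, 4.5, 6.
f(1.5) ≈ 0.0707, f(3) ≈ -0.9900, f(4.5) ≈ -0.2108, f(6) ≈ 0.9602.
Sum = Δx · [f(1.5) + f(3) + f(4.5) + f(6)].
Sum ≈ -0.2548.

-0.2548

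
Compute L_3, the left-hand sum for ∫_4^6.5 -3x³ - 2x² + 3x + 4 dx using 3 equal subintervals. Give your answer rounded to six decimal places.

-970.057870

Δx = (6.5 − 4)/3 = 5/6.
Left endpoints: 4, 29/6, 17/3.
f(4) = -208, f(29/6) = -8807/24, f(17/3) = -5302/9.
Sum = Δx · [f(4) + f(29/6) + f(17/3)].
Sum ≈ -970.057870.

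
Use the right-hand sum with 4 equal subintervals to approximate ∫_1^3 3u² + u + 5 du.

Δu = (3 − 1)/4 = 0.5.
Right endpoints: 1.5, 2, 2.5, 3.
f(1.5) = 13.25, f(2) = 19, f(2.5) = 26.25, f(3) = 35.
Sum = Δu · [f(1.5) + f(2) + f(2.5) + f(3)].
Sum = 46.75.

46.75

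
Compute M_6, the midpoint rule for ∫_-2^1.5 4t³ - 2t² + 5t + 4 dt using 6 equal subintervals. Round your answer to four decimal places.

Δt = (1.5 − (-2))/6 = 7/12.
Midpoints: -41/24, -1.125, -13/24, 1/24, 0.625, 29/24.
f(-41/24) = -104789/3456, f(-1.125) = -9.8515625, f(-13/24) = 239/3456, f(1/24) = 14533/3456, f(0.625) = 7.3203125, f(29/24) = 49001/3456.
Sum = Δt · [f(-41/24) + f(-1.125) + f(-13/24) + ...].
Sum ≈ -8.3996.

-8.3996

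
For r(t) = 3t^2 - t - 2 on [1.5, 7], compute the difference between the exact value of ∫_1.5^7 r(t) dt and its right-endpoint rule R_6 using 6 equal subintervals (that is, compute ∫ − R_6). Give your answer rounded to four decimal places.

Exact integral: ∫_1.5^7 r(t) dt = 305.25.
R_6 ≈ 369.321181.
Error ≈ 305.25 − 369.321181 ≈ -64.0712.

-64.0712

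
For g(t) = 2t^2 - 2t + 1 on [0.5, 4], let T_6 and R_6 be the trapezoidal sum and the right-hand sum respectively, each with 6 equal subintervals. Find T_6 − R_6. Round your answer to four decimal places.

-7.1458

T_6 ≈ 30.730324.
R_6 ≈ 37.876157.
T_6 − R_6 ≈ -7.1458.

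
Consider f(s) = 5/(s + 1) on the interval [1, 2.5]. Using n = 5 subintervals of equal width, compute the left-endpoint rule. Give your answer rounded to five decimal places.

2.96509

Δs = (2.5 − 1)/5 = 0.3.
Left endpoints: 1, 1.3, 1.6, 1.9, 2.2.
f(1) = 2.5, f(1.3) = 50/23, f(1.6) = 25/13, f(1.9) = 50/29, f(2.2) = 1.5625.
Sum = Δs · [f(1) + f(1.3) + f(1.6) + f(1.9) + f(2.2)].
Sum ≈ 2.96509.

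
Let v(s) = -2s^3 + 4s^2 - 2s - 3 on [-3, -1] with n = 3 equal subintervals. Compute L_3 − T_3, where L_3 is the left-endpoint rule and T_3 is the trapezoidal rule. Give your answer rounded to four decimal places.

29.3333

L_3 ≈ 108.370370.
T_3 ≈ 79.037037.
L_3 − T_3 ≈ 29.3333.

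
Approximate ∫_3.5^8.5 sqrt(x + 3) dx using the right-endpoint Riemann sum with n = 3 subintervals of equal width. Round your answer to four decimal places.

15.6412

Δx = (8.5 − 3.5)/3 = 5/3.
Right endpoints: 31/6, 41/6, 8.5.
f(31/6) ≈ 2.8577, f(41/6) ≈ 3.1358, f(8.5) ≈ 3.3912.
Sum = Δx · [f(31/6) + f(41/6) + f(8.5)].
Sum ≈ 15.6412.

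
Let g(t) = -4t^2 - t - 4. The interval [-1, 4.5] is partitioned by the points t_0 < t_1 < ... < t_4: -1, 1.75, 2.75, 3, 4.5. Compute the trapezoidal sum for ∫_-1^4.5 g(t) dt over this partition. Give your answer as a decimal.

-171.25

Subinterval widths: 2.75, 1, 0.25, 1.5.
g(-1) = -7, g(1.75) = -18, g(2.75) = -37, g(3) = -43, g(4.5) = -89.5.
On each subinterval the trapezoid contributes (Δt_i/2)·[g(t_{i-1}) + g(t_i)].
Sum = -171.25.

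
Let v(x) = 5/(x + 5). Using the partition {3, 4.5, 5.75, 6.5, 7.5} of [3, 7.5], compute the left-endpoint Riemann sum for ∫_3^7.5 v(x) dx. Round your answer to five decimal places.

2.37901

Subinterval widths: 1.5, 1.25, 0.75, 1.
Left endpoints: 3, 4.5, 5.75, 6.5.
v(3) = 0.625, v(4.5) = 10/19, v(5.75) = 20/43, v(6.5) = 10/23.
Sum = Σ Δx_i · v(x_i).
Sum ≈ 2.37901.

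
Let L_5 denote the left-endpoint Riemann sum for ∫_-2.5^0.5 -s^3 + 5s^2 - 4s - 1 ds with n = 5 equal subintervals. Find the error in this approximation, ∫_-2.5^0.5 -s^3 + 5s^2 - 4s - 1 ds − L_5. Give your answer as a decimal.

-18.765

Exact integral: ∫_-2.5^0.5 f(s) ds = 45.
L_5 = 63.765.
Error = 45 − 63.765 = -18.765.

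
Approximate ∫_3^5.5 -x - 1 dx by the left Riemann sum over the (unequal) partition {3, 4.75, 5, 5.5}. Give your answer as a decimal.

Subinterval widths: 1.75, 0.25, 0.5.
Left endpoints: 3, 4.75, 5.
f(3) = -4, f(4.75) = -5.75, f(5) = -6.
Sum = Σ Δx_i · f(x_i).
Sum = -11.4375.

-11.4375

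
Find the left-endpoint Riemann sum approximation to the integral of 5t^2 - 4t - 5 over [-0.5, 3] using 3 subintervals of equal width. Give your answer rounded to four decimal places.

Δt = (3 − (-0.5))/3 = 7/6.
Left endpoints: -0.5, 2/3, 11/6.
f(-0.5) = -1.75, f(2/3) = -49/9, f(11/6) = 161/36.
Sum = Δt · [f(-0.5) + f(2/3) + f(11/6)].
Sum ≈ -3.1759.

-3.1759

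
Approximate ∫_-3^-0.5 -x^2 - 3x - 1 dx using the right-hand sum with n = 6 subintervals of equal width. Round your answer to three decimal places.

1.855

Δx = (-0.5 − (-3))/6 = 5/12.
Right endpoints: -31/12, -13/6, -1.75, -4/3, -11/12, -0.5.
f(-31/12) = 11/144, f(-13/6) = 29/36, f(-1.75) = 1.1875, f(-4/3) = 11/9, f(-11/12) = 131/144, f(-0.5) = 0.25.
Sum = Δx · [f(-31/12) + f(-13/6) + f(-1.75) + ...].
Sum ≈ 1.855.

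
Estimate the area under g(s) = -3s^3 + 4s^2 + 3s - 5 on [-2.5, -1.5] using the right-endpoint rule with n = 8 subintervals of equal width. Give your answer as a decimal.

27.78125

Δs = (-1.5 − (-2.5))/8 = 0.125.
Right endpoints: -2.375, -2.25, -2.125, -2, -1.875, -1.75, -1.625, -1.5.
g(-2.375) = 25921/512, g(-2.25) = 42.671875, g(-2.125) = 18163/512, g(-2) = 29, g(-1.875) = 11885/512, g(-1.75) = 18.078125, g(-1.625) = 6943/512, g(-1.5) = 9.625.
Sum = Δs · [g(-2.375) + g(-2.25) + g(-2.125) + ...].
Sum = 27.78125.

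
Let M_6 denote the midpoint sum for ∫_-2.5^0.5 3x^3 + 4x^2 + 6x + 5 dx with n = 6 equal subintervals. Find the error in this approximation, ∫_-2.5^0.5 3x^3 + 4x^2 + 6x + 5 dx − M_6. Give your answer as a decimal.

Exact integral: ∫_-2.5^0.5 f(x) dx = -11.25.
M_6 = -10.9375.
Error = -11.25 − (-10.9375) = -0.3125.

-0.3125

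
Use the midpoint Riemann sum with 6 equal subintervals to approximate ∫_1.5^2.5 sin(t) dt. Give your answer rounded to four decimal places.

0.8729

Δt = (2.5 − 1.5)/6 = 1/6.
Midpoints: 19/12, 1.75, 23/12, 25/12, 2.25, 29/12.
f(19/12) ≈ 0.9999, f(1.75) ≈ 0.9840, f(23/12) ≈ 0.9408, f(25/12) ≈ 0.8715, f(2.25) ≈ 0.7781, f(29/12) ≈ 0.6631.
Sum = Δt · [f(19/12) + f(1.75) + f(23/12) + ...].
Sum ≈ 0.8729.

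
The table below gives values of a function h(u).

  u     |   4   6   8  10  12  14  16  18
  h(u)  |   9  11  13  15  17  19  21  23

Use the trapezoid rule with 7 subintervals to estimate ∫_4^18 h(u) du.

Δu = 2.
T_7 = (2/2)·[9 + 2·11 + 2·13 + 2·15 + 2·17 + 2·19 + 2·21 + 23] = 224.

224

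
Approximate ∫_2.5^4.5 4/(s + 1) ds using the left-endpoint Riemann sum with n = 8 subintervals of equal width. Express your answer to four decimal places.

1.8609

Δs = (4.5 − 2.5)/8 = 0.25.
Left endpoints: 2.5, 2.75, 3, 3.25, 3.5, 3.75, 4, 4.25.
f(2.5) = 8/7, f(2.75) = 16/15, f(3) = 1, f(3.25) = 16/17, f(3.5) = 8/9, f(3.75) = 16/19, f(4) = 0.8, f(4.25) = 16/21.
Sum = Δs · [f(2.5) + f(2.75) + f(3) + ...].
Sum ≈ 1.8609.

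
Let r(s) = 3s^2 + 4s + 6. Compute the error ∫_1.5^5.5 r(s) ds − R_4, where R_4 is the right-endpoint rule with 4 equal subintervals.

-52

Exact integral: ∫_1.5^5.5 r(s) ds = 243.
R_4 = 295.
Error = 243 − 295 = -52.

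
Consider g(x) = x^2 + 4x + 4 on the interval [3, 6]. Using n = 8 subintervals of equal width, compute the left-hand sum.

Δx = (6 − 3)/8 = 0.375.
Left endpoints: 3, 3.375, 3.75, 4.125, 4.5, 4.875, 5.25, 5.625.
g(3) = 25, g(3.375) = 28.890625, g(3.75) = 33.0625, g(4.125) = 37.515625, g(4.5) = 42.25, g(4.875) = 47.265625, g(5.25) = 52.5625, g(5.625) = 58.140625.
Sum = Δx · [g(3) + g(3.375) + g(3.75) + ...].
Sum = 121.7578125.

121.7578125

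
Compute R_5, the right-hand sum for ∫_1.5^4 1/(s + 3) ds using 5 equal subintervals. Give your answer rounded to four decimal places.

Δs = (4 − 1.5)/5 = 0.5.
Right endpoints: 2, 2.5, 3, 3.5, 4.
f(2) = 0.2, f(2.5) = 2/11, f(3) = 1/6, f(3.5) = 2/13, f(4) = 1/7.
Sum = Δs · [f(2) + f(2.5) + f(3) + f(3.5) + f(4)].
Sum ≈ 0.4226.

0.4226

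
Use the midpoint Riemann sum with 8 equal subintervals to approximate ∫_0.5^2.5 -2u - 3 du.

Δu = (2.5 − 0.5)/8 = 0.25.
Midpoints: 0.625, 0.875, 1.125, 1.375, 1.625, 1.875, 2.125, 2.375.
f(0.625) = -4.25, f(0.875) = -4.75, f(1.125) = -5.25, f(1.375) = -5.75, f(1.625) = -6.25, f(1.875) = -6.75, f(2.125) = -7.25, f(2.375) = -7.75.
Sum = Δu · [f(0.625) + f(0.875) + f(1.125) + ...].
Sum = -12.

-12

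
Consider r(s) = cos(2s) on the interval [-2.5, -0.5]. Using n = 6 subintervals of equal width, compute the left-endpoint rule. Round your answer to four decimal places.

Δs = (-0.5 − (-2.5))/6 = 1/3.
Left endpoints: -2.5, -13/6, -11/6, -1.5, -7/6, -5/6.
r(-2.5) ≈ 0.2837, r(-13/6) ≈ -0.3700, r(-11/6) ≈ -0.8653, r(-1.5) ≈ -0.9900, r(-7/6) ≈ -0.6908, r(-5/6) ≈ -0.0957.
Sum = Δs · [r(-2.5) + r(-13/6) + r(-11/6) + ...].
Sum ≈ -0.9094.

-0.9094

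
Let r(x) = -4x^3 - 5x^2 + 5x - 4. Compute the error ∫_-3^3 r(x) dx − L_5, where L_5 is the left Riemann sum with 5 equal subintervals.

Exact integral: ∫_-3^3 r(x) dx = -114.
L_5 = -9.6.
Error = -114 − (-9.6) = -104.4.

-104.4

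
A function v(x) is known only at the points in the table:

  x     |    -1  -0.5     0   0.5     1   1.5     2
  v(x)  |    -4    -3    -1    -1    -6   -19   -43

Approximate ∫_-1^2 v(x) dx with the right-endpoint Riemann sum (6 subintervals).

Δx = 0.5.
Sum = 0.5·[(-3) + (-1) + (-1) + (-6) + (-19) + (-43)] = -36.5.

-36.5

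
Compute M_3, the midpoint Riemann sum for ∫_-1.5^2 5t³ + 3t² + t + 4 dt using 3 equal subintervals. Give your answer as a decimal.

37.2421875

Δt = (2 − (-1.5))/3 = 7/6.
Midpoints: -11/12, 0.25, 17/12.
f(-11/12) = 3029/1728, f(0.25) = 4.515625, f(17/12) = 44329/1728.
Sum = Δt · [f(-11/12) + f(0.25) + f(17/12)].
Sum = 37.2421875.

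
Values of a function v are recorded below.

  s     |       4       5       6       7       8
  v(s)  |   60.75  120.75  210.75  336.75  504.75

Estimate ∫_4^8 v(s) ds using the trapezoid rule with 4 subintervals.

951

Δs = 1.
T_4 = (1/2)·[60.75 + 2·120.75 + 2·210.75 + 2·336.75 + 504.75] = 951.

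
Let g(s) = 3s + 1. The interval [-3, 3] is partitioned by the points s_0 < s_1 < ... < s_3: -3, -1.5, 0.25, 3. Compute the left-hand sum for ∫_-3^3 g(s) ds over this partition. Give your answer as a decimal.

-13.3125

Subinterval widths: 1.5, 1.75, 2.75.
Left endpoints: -3, -1.5, 0.25.
g(-3) = -8, g(-1.5) = -3.5, g(0.25) = 1.75.
Sum = Σ Δs_i · g(s_i).
Sum = -13.3125.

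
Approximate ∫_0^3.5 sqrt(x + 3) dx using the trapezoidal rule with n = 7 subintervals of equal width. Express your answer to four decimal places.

Δx = (3.5 − 0)/7 = 0.5.
f(0) ≈ 1.7321, f(0.5) ≈ 1.8708, f(1) ≈ 2.0000, f(1.5) ≈ 2.1213, f(2) ≈ 2.2361, f(2.5) ≈ 2.3452, f(3) ≈ 2.4495, f(3.5) ≈ 2.5495.
T_7 = (Δx/2)·[f(x_0) + 2f(x_1) + ... + 2f(x_{6}) + f(x_7)].
Sum ≈ 7.5818.

7.5818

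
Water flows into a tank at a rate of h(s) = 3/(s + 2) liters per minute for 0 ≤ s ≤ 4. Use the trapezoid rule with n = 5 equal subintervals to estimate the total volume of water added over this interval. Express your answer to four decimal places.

3.3308

Δs = (4 − 0)/5 = 0.8.
h(0) = 1.5, h(0.8) = 15/14, h(1.6) = 5/6, h(2.4) = 15/22, h(3.2) = 15/26, h(4) = 0.5.
T_5 = (Δs/2)·[h(s_0) + 2h(s_1) + ... + 2h(s_{4}) + h(s_5)].
Sum ≈ 3.3308.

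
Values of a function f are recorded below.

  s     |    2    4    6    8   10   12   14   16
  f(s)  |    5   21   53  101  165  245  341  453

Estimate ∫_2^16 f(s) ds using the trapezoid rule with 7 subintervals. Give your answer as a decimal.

2310

Δs = 2.
T_7 = (2/2)·[5 + 2·21 + 2·53 + 2·101 + 2·165 + 2·245 + 2·341 + 453] = 2310.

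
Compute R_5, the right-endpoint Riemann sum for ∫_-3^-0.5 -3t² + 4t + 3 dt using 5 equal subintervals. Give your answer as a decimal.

-28.125

Δt = (-0.5 − (-3))/5 = 0.5.
Right endpoints: -2.5, -2, -1.5, -1, -0.5.
f(-2.5) = -25.75, f(-2) = -17, f(-1.5) = -9.75, f(-1) = -4, f(-0.5) = 0.25.
Sum = Δt · [f(-2.5) + f(-2) + f(-1.5) + f(-1) + f(-0.5)].
Sum = -28.125.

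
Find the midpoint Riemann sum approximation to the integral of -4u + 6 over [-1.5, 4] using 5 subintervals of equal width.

Δu = (4 − (-1.5))/5 = 1.1.
Midpoints: -0.95, 0.15, 1.25, 2.35, 3.45.
f(-0.95) = 9.8, f(0.15) = 5.4, f(1.25) = 1, f(2.35) = -3.4, f(3.45) = -7.8.
Sum = Δu · [f(-0.95) + f(0.15) + f(1.25) + f(2.35) + f(3.45)].
Sum = 5.5.

5.5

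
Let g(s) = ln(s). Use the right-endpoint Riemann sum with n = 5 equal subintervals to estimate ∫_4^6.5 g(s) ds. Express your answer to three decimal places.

4.241

Δs = (6.5 − 4)/5 = 0.5.
Right endpoints: 4.5, 5, 5.5, 6, 6.5.
g(4.5) ≈ 1.504, g(5) ≈ 1.609, g(5.5) ≈ 1.705, g(6) ≈ 1.792, g(6.5) ≈ 1.872.
Sum = Δs · [g(4.5) + g(5) + g(5.5) + g(6) + g(6.5)].
Sum ≈ 4.241.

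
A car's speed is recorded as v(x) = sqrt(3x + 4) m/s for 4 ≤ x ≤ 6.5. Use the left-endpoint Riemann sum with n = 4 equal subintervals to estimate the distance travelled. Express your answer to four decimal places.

10.8264

Δx = (6.5 − 4)/4 = 0.625.
Left endpoints: 4, 4.625, 5.25, 5.875.
v(4) ≈ 4.0000, v(4.625) ≈ 4.2279, v(5.25) ≈ 4.4441, v(5.875) ≈ 4.6503.
Sum = Δx · [v(4) + v(4.625) + v(5.25) + v(5.875)].
Sum ≈ 10.8264.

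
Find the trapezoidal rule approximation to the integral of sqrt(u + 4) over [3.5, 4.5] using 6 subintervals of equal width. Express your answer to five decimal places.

2.82794

Δu = (4.5 − 3.5)/6 = 1/6.
f(3.5) ≈ 2.73861, f(11/3) ≈ 2.76887, f(23/6) ≈ 2.79881, f(4) ≈ 2.82843, f(25/6) ≈ 2.85774, f(13/3) ≈ 2.88675, f(4.5) ≈ 2.91548.
T_6 = (Δu/2)·[f(u_0) + 2f(u_1) + ... + 2f(u_{5}) + f(u_6)].
Sum ≈ 2.82794.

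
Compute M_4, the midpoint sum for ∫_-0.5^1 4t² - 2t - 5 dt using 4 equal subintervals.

Δt = (1 − (-0.5))/4 = 0.375.
Midpoints: -0.3125, 0.0625, 0.4375, 0.8125.
f(-0.3125) = -3.984375, f(0.0625) = -5.109375, f(0.4375) = -5.109375, f(0.8125) = -3.984375.
Sum = Δt · [f(-0.3125) + f(0.0625) + f(0.4375) + f(0.8125)].
Sum = -6.8203125.

-6.8203125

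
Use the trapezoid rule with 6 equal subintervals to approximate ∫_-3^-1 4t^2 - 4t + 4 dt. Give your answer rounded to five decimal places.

58.81481

Δt = (-1 − (-3))/6 = 1/3.
f(-3) = 52, f(-8/3) = 388/9, f(-7/3) = 316/9, f(-2) = 28, f(-5/3) = 196/9, f(-4/3) = 148/9, f(-1) = 12.
T_6 = (Δt/2)·[f(t_0) + 2f(t_1) + ... + 2f(t_{5}) + f(t_6)].
Sum ≈ 58.81481.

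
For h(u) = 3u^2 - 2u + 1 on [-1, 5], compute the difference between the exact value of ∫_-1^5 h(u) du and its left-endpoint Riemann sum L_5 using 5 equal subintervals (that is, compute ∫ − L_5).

Exact integral: ∫_-1^5 h(u) du = 108.
L_5 = 76.32.
Error = 108 − 76.32 = 31.68.

31.68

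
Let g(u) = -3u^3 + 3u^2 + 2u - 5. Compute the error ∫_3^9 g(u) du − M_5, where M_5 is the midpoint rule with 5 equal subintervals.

Exact integral: ∫_3^9 g(u) du = -4116.
M_5 = -4079.28.
Error = -4116 − (-4079.28) = -36.72.

-36.72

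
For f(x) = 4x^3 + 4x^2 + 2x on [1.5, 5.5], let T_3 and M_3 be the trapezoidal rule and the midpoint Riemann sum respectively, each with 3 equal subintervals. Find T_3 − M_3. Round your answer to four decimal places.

81.7778

T_3 ≈ 1209.851852.
M_3 ≈ 1128.074074.
T_3 − M_3 ≈ 81.7778.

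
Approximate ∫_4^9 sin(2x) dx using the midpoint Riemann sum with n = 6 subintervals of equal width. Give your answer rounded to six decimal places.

-0.453617

Δx = (9 − 4)/6 = 5/6.
Midpoints: 53/12, 5.25, 73/12, 83/12, 7.75, 103/12.
f(53/12) ≈ 0.557561, f(5.25) ≈ -0.879696, f(73/12) ≈ -0.389146, f(83/12) ≈ 0.954197, f(7.75) ≈ 0.206467, f(103/12) ≈ -0.993724.
Sum = Δx · [f(53/12) + f(5.25) + f(73/12) + ...].
Sum ≈ -0.453617.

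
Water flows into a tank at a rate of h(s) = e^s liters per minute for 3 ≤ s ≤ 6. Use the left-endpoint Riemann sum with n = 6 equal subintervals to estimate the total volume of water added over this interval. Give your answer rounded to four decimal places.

295.4607

Δs = (6 − 3)/6 = 0.5.
Left endpoints: 3, 3.5, 4, 4.5, 5, 5.5.
h(3) ≈ 20.0855, h(3.5) ≈ 33.1155, h(4) ≈ 54.5982, h(4.5) ≈ 90.0171, h(5) ≈ 148.4132, h(5.5) ≈ 244.6919.
Sum = Δs · [h(3) + h(3.5) + h(4) + ...].
Sum ≈ 295.4607.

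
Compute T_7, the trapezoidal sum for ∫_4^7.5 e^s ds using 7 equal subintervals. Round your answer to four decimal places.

1789.8230

Δs = (7.5 − 4)/7 = 0.5.
f(4) ≈ 54.5982, f(4.5) ≈ 90.0171, f(5) ≈ 148.4132, f(5.5) ≈ 244.6919, f(6) ≈ 403.4288, f(6.5) ≈ 665.1416, f(7) ≈ 1096.6332, f(7.5) ≈ 1808.0424.
T_7 = (Δs/2)·[f(s_0) + 2f(s_1) + ... + 2f(s_{6}) + f(s_7)].
Sum ≈ 1789.8230.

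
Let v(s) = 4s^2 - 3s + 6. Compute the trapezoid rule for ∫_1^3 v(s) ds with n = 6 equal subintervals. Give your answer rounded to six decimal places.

Δs = (3 − 1)/6 = 1/3.
v(1) = 7, v(4/3) = 82/9, v(5/3) = 109/9, v(2) = 16, v(7/3) = 187/9, v(8/3) = 238/9, v(3) = 33.
T_6 = (Δs/2)·[v(s_0) + 2v(s_1) + ... + 2v(s_{5}) + v(s_6)].
Sum ≈ 34.814815.

34.814815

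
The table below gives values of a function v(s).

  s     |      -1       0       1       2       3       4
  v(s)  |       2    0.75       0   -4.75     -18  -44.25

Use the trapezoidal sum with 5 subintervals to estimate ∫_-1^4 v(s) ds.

Δs = 1.
T_5 = (1/2)·[2 + 2·0.75 + 2·0 + 2·(-4.75) + 2·(-18) + (-44.25)] = -43.125.

-43.125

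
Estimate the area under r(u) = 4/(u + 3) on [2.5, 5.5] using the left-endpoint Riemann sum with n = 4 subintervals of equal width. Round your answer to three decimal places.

Δu = (5.5 − 2.5)/4 = 0.75.
Left endpoints: 2.5, 3.25, 4, 4.75.
r(2.5) = 8/11, r(3.25) = 0.64, r(4) = 4/7, r(4.75) = 16/31.
Sum = Δu · [r(2.5) + r(3.25) + r(4) + r(4.75)].
Sum ≈ 1.841.

1.841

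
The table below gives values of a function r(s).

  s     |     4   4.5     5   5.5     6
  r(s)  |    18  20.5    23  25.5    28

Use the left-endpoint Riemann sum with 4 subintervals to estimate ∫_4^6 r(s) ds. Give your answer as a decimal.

43.5

Δs = 0.5.
Sum = 0.5·[18 + 20.5 + 23 + 25.5] = 43.5.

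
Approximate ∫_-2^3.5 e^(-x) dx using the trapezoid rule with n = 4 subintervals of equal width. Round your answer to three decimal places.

Δx = (3.5 − (-2))/4 = 1.375.
f(-2) ≈ 7.389, f(-0.625) ≈ 1.868, f(0.75) ≈ 0.472, f(2.125) ≈ 0.119, f(3.5) ≈ 0.030.
T_4 = (Δx/2)·[f(x_0) + 2f(x_1) + 2f(x_2) + 2f(x_3) + f(x_4)].
Sum ≈ 8.483.

8.483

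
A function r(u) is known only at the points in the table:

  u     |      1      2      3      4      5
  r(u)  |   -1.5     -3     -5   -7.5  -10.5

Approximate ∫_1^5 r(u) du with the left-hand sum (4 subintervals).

Δu = 1.
Sum = 1·[(-1.5) + (-3) + (-5) + (-7.5)] = -17.

-17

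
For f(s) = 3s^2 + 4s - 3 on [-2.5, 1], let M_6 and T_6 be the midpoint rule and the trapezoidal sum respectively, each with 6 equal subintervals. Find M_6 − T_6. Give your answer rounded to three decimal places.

M_6 ≈ -4.67274.
T_6 ≈ -3.77951.
M_6 − T_6 ≈ -0.893.

-0.893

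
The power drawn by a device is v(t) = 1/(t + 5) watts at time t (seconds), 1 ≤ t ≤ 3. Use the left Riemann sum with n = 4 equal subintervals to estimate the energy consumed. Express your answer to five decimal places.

0.29835

Δt = (3 − 1)/4 = 0.5.
Left endpoints: 1, 1.5, 2, 2.5.
v(1) = 1/6, v(1.5) = 2/13, v(2) = 1/7, v(2.5) = 2/15.
Sum = Δt · [v(1) + v(1.5) + v(2) + v(2.5)].
Sum ≈ 0.29835.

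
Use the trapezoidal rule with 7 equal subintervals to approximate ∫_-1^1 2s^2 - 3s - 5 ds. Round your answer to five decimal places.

-8.61224

Δs = (1 − (-1))/7 = 2/7.
f(-1) = 0, f(-5/7) = -90/49, f(-3/7) = -164/49, f(-1/7) = -222/49, f(1/7) = -264/49, f(3/7) = -290/49, f(5/7) = -300/49, f(1) = -6.
T_7 = (Δs/2)·[f(s_0) + 2f(s_1) + ... + 2f(s_{6}) + f(s_7)].
Sum ≈ -8.61224.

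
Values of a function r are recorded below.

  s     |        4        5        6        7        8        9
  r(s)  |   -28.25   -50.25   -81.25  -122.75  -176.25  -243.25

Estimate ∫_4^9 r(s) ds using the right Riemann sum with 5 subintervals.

-673.75

Δs = 1.
Sum = 1·[(-50.25) + (-81.25) + (-122.75) + (-176.25) + (-243.25)] = -673.75.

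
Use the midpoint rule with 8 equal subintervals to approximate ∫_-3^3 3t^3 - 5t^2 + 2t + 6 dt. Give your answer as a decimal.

Δt = (3 − (-3))/8 = 0.75.
Midpoints: -2.625, -1.875, -1.125, -0.375, 0.375, 1.125, 1.875, 2.625.
f(-2.625) = -45039/512, f(-1.875) = -17973/512, f(-1.125) = -3507/512, f(-0.375) = 2247/512, f(0.375) = 3177/512, f(1.125) = 3171/512, f(1.875) = 6117/512, f(2.625) = 15903/512.
Sum = Δt · [f(-2.625) + f(-1.875) + f(-1.125) + ...].
Sum = -52.59375.

-52.59375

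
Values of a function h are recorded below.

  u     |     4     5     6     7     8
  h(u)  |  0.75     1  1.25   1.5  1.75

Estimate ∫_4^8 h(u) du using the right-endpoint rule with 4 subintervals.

5.5

Δu = 1.
Sum = 1·[1 + 1.25 + 1.5 + 1.75] = 5.5.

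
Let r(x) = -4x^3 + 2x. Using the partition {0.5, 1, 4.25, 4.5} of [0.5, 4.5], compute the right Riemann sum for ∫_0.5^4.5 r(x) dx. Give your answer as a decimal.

Subinterval widths: 0.5, 3.25, 0.25.
Right endpoints: 1, 4.25, 4.5.
r(1) = -2, r(4.25) = -298.5625, r(4.5) = -355.5.
Sum = Σ Δx_i · r(x_i).
Sum = -1060.203125.

-1060.203125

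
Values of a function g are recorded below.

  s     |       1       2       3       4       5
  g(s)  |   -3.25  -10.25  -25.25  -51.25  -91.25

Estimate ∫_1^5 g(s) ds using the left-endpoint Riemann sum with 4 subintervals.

-90

Δs = 1.
Sum = 1·[(-3.25) + (-10.25) + (-25.25) + (-51.25)] = -90.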